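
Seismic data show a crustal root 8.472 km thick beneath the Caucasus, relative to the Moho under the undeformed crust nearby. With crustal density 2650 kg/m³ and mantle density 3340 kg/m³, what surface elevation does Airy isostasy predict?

2.21 km

Balancing pressure at the compensation depth: ρ_c h = (ρ_m − ρ_c) r.
h = r (ρ_m − ρ_c) / ρ_c = 8.472 km × (3340 − 2650) / 2650 = 2.21 km.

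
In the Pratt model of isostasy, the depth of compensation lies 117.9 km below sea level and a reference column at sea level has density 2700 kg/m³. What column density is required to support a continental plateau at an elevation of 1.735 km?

Pratt balance: ρ_ref D = ρ (D + h).
ρ = ρ_ref D/(D + h) = 2700 × 117.9 km/(117.9 km + 1.735 km) = 2660 kg/m³.

2660 kg/m³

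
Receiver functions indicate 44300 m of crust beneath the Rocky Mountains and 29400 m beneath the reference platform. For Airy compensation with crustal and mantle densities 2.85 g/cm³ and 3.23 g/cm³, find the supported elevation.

1750 m

Excess crust Δ = 44300 m − 29400 m = 14900 m, split between elevation h and root r with h + r = Δ.
Airy balance ρ_c h = (ρ_m − ρ_c) r gives r = h ρ_c/(ρ_m − ρ_c), so h (1 + ρ_c/(ρ_m − ρ_c)) = Δ, i.e. h = Δ (ρ_m − ρ_c)/ρ_m.
h = 14900 m × 0.38/3.23 = 1750 m.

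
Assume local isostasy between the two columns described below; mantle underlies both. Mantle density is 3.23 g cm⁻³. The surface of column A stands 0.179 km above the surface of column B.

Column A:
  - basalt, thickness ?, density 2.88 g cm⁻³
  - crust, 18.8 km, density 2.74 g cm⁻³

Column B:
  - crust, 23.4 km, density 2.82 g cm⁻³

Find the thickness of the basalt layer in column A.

2.74 km

Take the compensation level at the base of the deeper column (depth z_c below the surface of column A) and equate Σ ρ_i t_i down to z_c; mantle fills any gap and the z_c terms cancel.
Column A: x×2.88 + 18.8×2.74 + (z_c − 18.8 − x)×3.23
Column B: 0.179×0 + 23.4×2.82 + (z_c − 0.179 − 23.4)×3.23
The z_c×3.23 term appears on both sides and cancels. Collect the known terms of each column as K = Σ(ρt)_known − 3.23 × (depth of known layers): K_A = 51.512 − 3.23×18.8 = −9.212; K_B = 65.988 − 3.23×(0.179 + 23.4) = −10.17217.
Balance: K_A − x×(3.23 − 2.88) = K_B, so x = (K_A − K_B)/(3.23 − 2.88) = 0.96017/0.35 = 2.74 km.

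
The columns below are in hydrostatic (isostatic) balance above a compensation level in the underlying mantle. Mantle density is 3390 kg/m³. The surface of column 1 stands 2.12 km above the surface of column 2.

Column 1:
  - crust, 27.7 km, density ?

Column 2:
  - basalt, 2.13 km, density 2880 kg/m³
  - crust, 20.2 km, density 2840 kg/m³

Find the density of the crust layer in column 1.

2690 kg/m³

Take the compensation level at the base of the deeper column (depth z_c below the surface of column 1) and equate Σ ρ_i t_i down to z_c; mantle fills any gap and the z_c terms cancel.
Column 1: 27.7×ρ + (z_c − 27.7)×3390
Column 2: 2.12×0 + 2.13×2880 + 20.2×2840 + (z_c − 2.12 − 22.33)×3390
The z_c×3390 term appears on both sides and cancels. Collect the known terms of each column as K = Σ(ρt)_known − 3390 × (depth of known layers): K_1 = 0 − 3390×27.7 = −93903; K_2 = 63502.4 − 3390×(2.12 + 22.33) = −19383.1.
Balance: K_1 + 27.7×ρ = K_2, so ρ = (K_2 − K_1)/27.7 = 74519.9/27.7 = 2690 kg/m³.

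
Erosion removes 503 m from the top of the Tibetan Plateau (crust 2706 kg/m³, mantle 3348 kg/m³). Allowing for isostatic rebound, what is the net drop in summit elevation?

96.5 m

Rebound u = e ρ_c/ρ_m = 503 m × 2706/3348 = 406.5 m.
Net surface drop = e − u = 503 m − 406.5 m = e (ρ_m − ρ_c)/ρ_m = 96.5 m.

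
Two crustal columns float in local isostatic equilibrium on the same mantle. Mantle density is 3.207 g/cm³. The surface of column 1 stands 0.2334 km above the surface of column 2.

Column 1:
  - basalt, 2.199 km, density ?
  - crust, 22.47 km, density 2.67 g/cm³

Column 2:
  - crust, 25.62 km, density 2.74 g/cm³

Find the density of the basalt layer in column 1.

Take the compensation level at the base of the deeper column (depth z_c below the surface of column 1) and equate Σ ρ_i t_i down to z_c; mantle fills any gap and the z_c terms cancel.
Column 1: 2.199×ρ + 22.47×2.67 + (z_c − 24.669)×3.207
Column 2: 0.2334×0 + 25.62×2.74 + (z_c − 0.2334 − 25.62)×3.207
The z_c×3.207 term appears on both sides and cancels. Collect the known terms of each column as K = Σ(ρt)_known − 3.207 × (depth of known layers): K_1 = 59.9949 − 3.207×24.669 = −19.118583; K_2 = 70.1988 − 3.207×(0.2334 + 25.62) = −12.7130538.
Balance: K_1 + 2.199×ρ = K_2, so ρ = (K_2 − K_1)/2.199 = 6.40553/2.199 = 2.91 g/cm³.

2.91 g/cm³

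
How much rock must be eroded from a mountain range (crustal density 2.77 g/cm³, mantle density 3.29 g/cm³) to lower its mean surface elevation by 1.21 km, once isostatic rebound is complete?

7.66 km

Net drop Δ = e − u = e − e ρ_c/ρ_m = e (ρ_m − ρ_c)/ρ_m.
e = Δ ρ_m/(ρ_m − ρ_c) = 1.21 km × 3.29/0.52 = 7.66 km.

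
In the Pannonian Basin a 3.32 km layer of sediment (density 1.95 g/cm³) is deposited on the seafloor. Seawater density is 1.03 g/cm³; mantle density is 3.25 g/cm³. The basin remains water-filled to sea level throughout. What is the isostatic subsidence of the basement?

Submarine loading: the sediment displaces seawater, and the subsidence is in turn flooded, so s (ρ_m − ρ_w) = t (ρ_sed − ρ_w).
s = 3.32 km × (1.95 − 1.03) / (3.25 − 1.03) = 1.38 km.

1.38 km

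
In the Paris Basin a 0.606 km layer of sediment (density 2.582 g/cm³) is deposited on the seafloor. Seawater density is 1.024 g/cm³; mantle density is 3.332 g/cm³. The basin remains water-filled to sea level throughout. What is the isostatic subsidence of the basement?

Submarine loading: the sediment displaces seawater, and the subsidence is in turn flooded, so s (ρ_m − ρ_w) = t (ρ_sed − ρ_w).
s = 0.606 km × (2.582 − 1.024) / (3.332 − 1.024) = 0.409 km.

0.409 km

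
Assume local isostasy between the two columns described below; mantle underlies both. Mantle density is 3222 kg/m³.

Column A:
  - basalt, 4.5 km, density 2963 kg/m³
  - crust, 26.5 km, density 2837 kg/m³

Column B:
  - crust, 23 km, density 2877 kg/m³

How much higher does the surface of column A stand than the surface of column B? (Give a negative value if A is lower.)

For any compensation level in the mantle, the mantle terms cancel and isostasy reduces to e = (Σt_A − Σt_B) − (Σ(ρt)_A − Σ(ρt)_B) / ρ_m.
Σt_A = 31 km; Σt_B = 23 km; Σ(ρt)_A = 88514; Σ(ρt)_B = 66171 (in km·kg/m³).
e = (31 − 23) − (88514 − 66171) / 3222 = 1.07 km.

1.07 km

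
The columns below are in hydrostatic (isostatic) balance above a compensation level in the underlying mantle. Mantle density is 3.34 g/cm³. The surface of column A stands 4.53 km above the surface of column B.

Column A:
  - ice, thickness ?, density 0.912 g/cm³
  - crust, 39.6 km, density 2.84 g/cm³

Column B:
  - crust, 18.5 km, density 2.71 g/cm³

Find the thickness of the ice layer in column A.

Take the compensation level at the base of the deeper column (depth z_c below the surface of column A) and equate Σ ρ_i t_i down to z_c; mantle fills any gap and the z_c terms cancel.
Column A: x×0.912 + 39.6×2.84 + (z_c − 39.6 − x)×3.34
Column B: 4.53×0 + 18.5×2.71 + (z_c − 4.53 − 18.5)×3.34
The z_c×3.34 term appears on both sides and cancels. Collect the known terms of each column as K = Σ(ρt)_known − 3.34 × (depth of known layers): K_A = 112.464 − 3.34×39.6 = −19.8; K_B = 50.135 − 3.34×(4.53 + 18.5) = −26.7852.
Balance: K_A − x×(3.34 − 0.912) = K_B, so x = (K_A − K_B)/(3.34 − 0.912) = 6.9852/2.428 = 2.88 km.

2.88 km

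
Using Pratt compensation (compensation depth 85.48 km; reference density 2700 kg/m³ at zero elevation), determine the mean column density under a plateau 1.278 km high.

2660 kg/m³

Pratt balance: ρ_ref D = ρ (D + h).
ρ = ρ_ref D/(D + h) = 2700 × 85.48 km/(85.48 km + 1.278 km) = 2660 kg/m³.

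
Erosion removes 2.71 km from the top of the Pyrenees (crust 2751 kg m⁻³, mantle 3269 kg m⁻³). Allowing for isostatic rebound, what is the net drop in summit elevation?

Rebound u = e ρ_c/ρ_m = 2.71 km × 2751/3269 = 2.281 km.
Net surface drop = e − u = 2.71 km − 2.281 km = e (ρ_m − ρ_c)/ρ_m = 0.429 km.

0.429 km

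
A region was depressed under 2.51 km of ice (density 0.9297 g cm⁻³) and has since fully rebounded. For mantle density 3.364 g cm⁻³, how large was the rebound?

0.694 km

Removing the load lets mantle flow back in; uplift u satisfies ρ_ice t = ρ_m u.
u = t ρ_ice/ρ_m = 2.51 km × 0.9297/3.364 = 0.694 km.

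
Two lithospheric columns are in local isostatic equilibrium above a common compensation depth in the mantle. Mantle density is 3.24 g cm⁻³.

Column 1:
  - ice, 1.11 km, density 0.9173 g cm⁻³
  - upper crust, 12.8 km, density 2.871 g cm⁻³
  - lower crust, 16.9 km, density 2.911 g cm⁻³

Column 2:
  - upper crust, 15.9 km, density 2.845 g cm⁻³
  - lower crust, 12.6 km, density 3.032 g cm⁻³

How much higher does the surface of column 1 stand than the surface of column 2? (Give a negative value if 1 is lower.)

1.22 km

For any compensation level in the mantle, the mantle terms cancel and isostasy reduces to e = (Σt_1 − Σt_2) − (Σ(ρt)_1 − Σ(ρt)_2) / ρ_m.
Σt_1 = 30.81 km; Σt_2 = 28.5 km; Σ(ρt)_1 = 86.962903; Σ(ρt)_2 = 83.4387 (in km·g cm⁻³).
e = (30.81 − 28.5) − (86.962903 − 83.4387) / 3.24 = 1.22 km.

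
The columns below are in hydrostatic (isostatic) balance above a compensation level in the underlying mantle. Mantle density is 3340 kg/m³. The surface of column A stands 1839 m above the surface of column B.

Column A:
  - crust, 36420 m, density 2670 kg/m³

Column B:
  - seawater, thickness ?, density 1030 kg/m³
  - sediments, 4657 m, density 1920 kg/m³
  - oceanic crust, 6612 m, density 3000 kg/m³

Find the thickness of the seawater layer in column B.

Take the compensation level at the base of the deeper column (depth z_c below the surface of column A) and equate Σ ρ_i t_i down to z_c; mantle fills any gap and the z_c terms cancel.
Column A: 36420×2670 + (z_c − 36420)×3340
Column B: 1839×0 + x×1030 + 4657×1920 + 6612×3000 + (z_c − 1839 − 11269 − x)×3340
The z_c×3340 term appears on both sides and cancels. Collect the known terms of each column as K = Σ(ρt)_known − 3340 × (depth of known layers): K_A = 97241400 − 3340×36420 = −24401400; K_B = 28777440 − 3340×(1839 + 11269) = −15003280.
Balance: K_A = K_B − x×(3340 − 1030), so x = (K_B − K_A)/(3340 − 1030) = 9398120/2310 = 4070 m.

4070 m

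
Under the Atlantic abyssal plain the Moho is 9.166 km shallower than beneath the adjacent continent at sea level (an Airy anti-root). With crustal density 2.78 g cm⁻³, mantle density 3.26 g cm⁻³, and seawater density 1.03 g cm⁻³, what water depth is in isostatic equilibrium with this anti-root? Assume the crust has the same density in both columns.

Replacing a thickness d of crust by seawater at the top must be balanced by replacing crust with mantle at the base: d (ρ_c − ρ_w) = a (ρ_m − ρ_c).
d = a (ρ_m − ρ_c)/(ρ_c − ρ_w) = 9.166 km × 0.48/1.75 = 2.51 km.

2.51 km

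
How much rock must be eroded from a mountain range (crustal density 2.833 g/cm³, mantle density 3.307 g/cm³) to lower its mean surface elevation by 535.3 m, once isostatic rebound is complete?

Net drop Δ = e − u = e − e ρ_c/ρ_m = e (ρ_m − ρ_c)/ρ_m.
e = Δ ρ_m/(ρ_m − ρ_c) = 535.3 m × 3.307/0.474 = 3730 m.

3730 m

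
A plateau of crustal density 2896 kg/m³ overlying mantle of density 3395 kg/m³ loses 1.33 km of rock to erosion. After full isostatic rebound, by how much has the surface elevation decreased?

0.195 km

Rebound u = e ρ_c/ρ_m = 1.33 km × 2896/3395 = 1.135 km.
Net surface drop = e − u = 1.33 km − 1.135 km = e (ρ_m − ρ_c)/ρ_m = 0.195 km.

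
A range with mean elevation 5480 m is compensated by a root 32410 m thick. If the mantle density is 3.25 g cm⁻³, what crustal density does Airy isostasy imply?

2.78 g cm⁻³

ρ_c h = (ρ_m − ρ_c) r → ρ_c (h + r) = ρ_m r → ρ_c = ρ_m r / (h + r).
ρ_c = 3.25 × 32410 m / (5480 m + 32410 m) = 2.78 g cm⁻³.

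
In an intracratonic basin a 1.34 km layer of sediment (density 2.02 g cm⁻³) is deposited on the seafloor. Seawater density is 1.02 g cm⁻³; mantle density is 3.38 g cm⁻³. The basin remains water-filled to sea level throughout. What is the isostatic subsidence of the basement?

0.568 km

Submarine loading: the sediment displaces seawater, and the subsidence is in turn flooded, so s (ρ_m − ρ_w) = t (ρ_sed − ρ_w).
s = 1.34 km × (2.02 − 1.02) / (3.38 − 1.02) = 0.568 km.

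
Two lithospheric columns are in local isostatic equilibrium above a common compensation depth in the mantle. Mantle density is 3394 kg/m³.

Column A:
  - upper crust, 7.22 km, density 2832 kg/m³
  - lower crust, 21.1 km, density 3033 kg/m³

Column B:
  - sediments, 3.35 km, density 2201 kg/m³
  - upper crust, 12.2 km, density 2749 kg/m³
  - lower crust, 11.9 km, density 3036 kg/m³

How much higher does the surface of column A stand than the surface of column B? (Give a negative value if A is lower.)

−1.31 km

For any compensation level in the mantle, the mantle terms cancel and isostasy reduces to e = (Σt_A − Σt_B) − (Σ(ρt)_A − Σ(ρt)_B) / ρ_m.
Σt_A = 28.32 km; Σt_B = 27.45 km; Σ(ρt)_A = 84443.34; Σ(ρt)_B = 77039.55 (in km·kg/m³).
e = (28.32 − 27.45) − (84443.34 − 77039.55) / 3394 = −1.31 km.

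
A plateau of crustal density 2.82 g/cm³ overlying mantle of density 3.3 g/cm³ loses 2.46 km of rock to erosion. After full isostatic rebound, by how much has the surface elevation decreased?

0.358 km

Rebound u = e ρ_c/ρ_m = 2.46 km × 2.82/3.3 = 2.102 km.
Net surface drop = e − u = 2.46 km − 2.102 km = e (ρ_m − ρ_c)/ρ_m = 0.358 km.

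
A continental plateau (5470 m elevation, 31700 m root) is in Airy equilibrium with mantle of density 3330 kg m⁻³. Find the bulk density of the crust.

ρ_c h = (ρ_m − ρ_c) r → ρ_c (h + r) = ρ_m r → ρ_c = ρ_m r / (h + r).
ρ_c = 3330 × 31700 m / (5470 m + 31700 m) = 2840 kg m⁻³.

2840 kg m⁻³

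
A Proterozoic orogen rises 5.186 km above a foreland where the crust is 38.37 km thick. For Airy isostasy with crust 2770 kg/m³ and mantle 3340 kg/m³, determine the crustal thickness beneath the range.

68.8 km

Root depth r = h ρ_c / (ρ_m − ρ_c) = 5.186 km × 2770 / 570 = 25.2 km.
Total thickness = T + h + r = 38.37 km + 5.186 km + 25.2 km = 68.8 km.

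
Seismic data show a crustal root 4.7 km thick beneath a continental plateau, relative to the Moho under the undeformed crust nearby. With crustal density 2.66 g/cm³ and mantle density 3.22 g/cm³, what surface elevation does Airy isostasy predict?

For local isostatic compensation: ρ_c h = (ρ_m − ρ_c) r.
h = r (ρ_m − ρ_c) / ρ_c = 4.7 km × (3.22 − 2.66) / 2.66 = 0.989 km.

0.989 km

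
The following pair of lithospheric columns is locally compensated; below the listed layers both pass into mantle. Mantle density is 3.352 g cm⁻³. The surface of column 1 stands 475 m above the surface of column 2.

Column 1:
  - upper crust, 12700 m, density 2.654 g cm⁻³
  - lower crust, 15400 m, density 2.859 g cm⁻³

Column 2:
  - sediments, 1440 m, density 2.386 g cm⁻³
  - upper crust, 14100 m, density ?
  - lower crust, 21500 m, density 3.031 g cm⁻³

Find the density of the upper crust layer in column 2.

Take the compensation level at the base of the deeper column (depth z_c below the surface of column 1) and equate Σ ρ_i t_i down to z_c; mantle fills any gap and the z_c terms cancel.
Column 1: 12700×2.654 + 15400×2.859 + (z_c − 28100)×3.352
Column 2: 475×0 + 1440×2.386 + 14100×ρ + 21500×3.031 + (z_c − 475 − 37040)×3.352
The z_c×3.352 term appears on both sides and cancels. Collect the known terms of each column as K = Σ(ρt)_known − 3.352 × (depth of known layers): K_1 = 77734.4 − 3.352×28100 = −16456.8; K_2 = 68602.34 − 3.352×(475 + 37040) = −57147.94.
Balance: K_1 = K_2 + 14100×ρ, so ρ = (K_1 − K_2)/14100 = 40691.1/14100 = 2.89 g cm⁻³.

2.89 g cm⁻³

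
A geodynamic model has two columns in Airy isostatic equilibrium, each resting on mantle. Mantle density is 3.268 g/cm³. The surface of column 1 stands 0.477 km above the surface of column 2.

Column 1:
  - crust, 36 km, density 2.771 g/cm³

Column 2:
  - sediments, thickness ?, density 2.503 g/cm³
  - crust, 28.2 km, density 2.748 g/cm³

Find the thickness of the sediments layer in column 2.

2.18 km

Take the compensation level at the base of the deeper column (depth z_c below the surface of column 1) and equate Σ ρ_i t_i down to z_c; mantle fills any gap and the z_c terms cancel.
Column 1: 36×2.771 + (z_c − 36)×3.268
Column 2: 0.477×0 + x×2.503 + 28.2×2.748 + (z_c − 0.477 − 28.2 − x)×3.268
The z_c×3.268 term appears on both sides and cancels. Collect the known terms of each column as K = Σ(ρt)_known − 3.268 × (depth of known layers): K_1 = 99.756 − 3.268×36 = −17.892; K_2 = 77.4936 − 3.268×(0.477 + 28.2) = −16.222836.
Balance: K_1 = K_2 − x×(3.268 − 2.503), so x = (K_2 − K_1)/(3.268 − 2.503) = 1.66916/0.765 = 2.18 km.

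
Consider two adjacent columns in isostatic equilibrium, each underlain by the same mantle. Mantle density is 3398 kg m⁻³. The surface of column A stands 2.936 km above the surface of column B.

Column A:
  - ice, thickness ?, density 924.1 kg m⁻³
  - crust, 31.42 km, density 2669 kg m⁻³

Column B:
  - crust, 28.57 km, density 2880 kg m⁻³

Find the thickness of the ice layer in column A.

Take the compensation level at the base of the deeper column (depth z_c below the surface of column A) and equate Σ ρ_i t_i down to z_c; mantle fills any gap and the z_c terms cancel.
Column A: x×924.1 + 31.42×2669 + (z_c − 31.42 − x)×3398
Column B: 2.936×0 + 28.57×2880 + (z_c − 2.936 − 28.57)×3398
The z_c×3398 term appears on both sides and cancels. Collect the known terms of each column as K = Σ(ρt)_known − 3398 × (depth of known layers): K_A = 83859.98 − 3398×31.42 = −22905.18; K_B = 82281.6 − 3398×(2.936 + 28.57) = −24775.788.
Balance: K_A − x×(3398 − 924.1) = K_B, so x = (K_A − K_B)/(3398 − 924.1) = 1870.61/2473.9 = 0.756 km.

0.756 km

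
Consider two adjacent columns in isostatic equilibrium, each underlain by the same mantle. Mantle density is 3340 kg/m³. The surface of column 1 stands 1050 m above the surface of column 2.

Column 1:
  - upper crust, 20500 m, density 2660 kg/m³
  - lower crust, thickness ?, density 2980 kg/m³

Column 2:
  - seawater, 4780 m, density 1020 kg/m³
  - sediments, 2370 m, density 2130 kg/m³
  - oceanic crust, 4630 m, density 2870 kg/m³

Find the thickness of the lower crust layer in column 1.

Take the compensation level at the base of the deeper column (depth z_c below the surface of column 1) and equate Σ ρ_i t_i down to z_c; mantle fills any gap and the z_c terms cancel.
Column 1: 20500×2660 + x×2980 + (z_c − 20500 − x)×3340
Column 2: 1050×0 + 4780×1020 + 2370×2130 + 4630×2870 + (z_c − 1050 − 11780)×3340
The z_c×3340 term appears on both sides and cancels. Collect the known terms of each column as K = Σ(ρt)_known − 3340 × (depth of known layers): K_1 = 54530000 − 3340×20500 = −13940000; K_2 = 23211800 − 3340×(1050 + 11780) = −19640400.
Balance: K_1 − x×(3340 − 2980) = K_2, so x = (K_1 − K_2)/(3340 − 2980) = 5700400/360 = 15800 m.

15800 m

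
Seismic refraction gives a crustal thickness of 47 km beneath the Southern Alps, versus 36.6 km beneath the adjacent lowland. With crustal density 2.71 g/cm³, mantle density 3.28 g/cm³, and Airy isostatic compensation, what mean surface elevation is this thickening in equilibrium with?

Excess crust Δ = 47 km − 36.6 km = 10.4 km, split between elevation h and root r with h + r = Δ.
Airy balance ρ_c h = (ρ_m − ρ_c) r gives r = h ρ_c/(ρ_m − ρ_c), so h (1 + ρ_c/(ρ_m − ρ_c)) = Δ, i.e. h = Δ (ρ_m − ρ_c)/ρ_m.
h = 10.4 km × 0.57/3.28 = 1.81 km.

1.81 km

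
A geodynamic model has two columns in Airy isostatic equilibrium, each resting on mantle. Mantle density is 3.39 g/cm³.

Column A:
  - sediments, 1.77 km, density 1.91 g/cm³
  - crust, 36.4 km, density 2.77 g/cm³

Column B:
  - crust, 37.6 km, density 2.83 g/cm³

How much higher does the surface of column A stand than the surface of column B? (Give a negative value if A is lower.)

For any compensation level in the mantle, the mantle terms cancel and isostasy reduces to e = (Σt_A − Σt_B) − (Σ(ρt)_A − Σ(ρt)_B) / ρ_m.
Σt_A = 38.17 km; Σt_B = 37.6 km; Σ(ρt)_A = 104.2087; Σ(ρt)_B = 106.408 (in km·g/cm³).
e = (38.17 − 37.6) − (104.2087 − 106.408) / 3.39 = 1.22 km.

1.22 km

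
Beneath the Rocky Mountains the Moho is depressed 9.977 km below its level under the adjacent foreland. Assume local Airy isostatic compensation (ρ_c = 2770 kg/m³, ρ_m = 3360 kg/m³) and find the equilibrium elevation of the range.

Isostatic balance requires: ρ_c h = (ρ_m − ρ_c) r.
h = r (ρ_m − ρ_c) / ρ_c = 9.977 km × (3360 − 2770) / 2770 = 2.13 km.

2.13 km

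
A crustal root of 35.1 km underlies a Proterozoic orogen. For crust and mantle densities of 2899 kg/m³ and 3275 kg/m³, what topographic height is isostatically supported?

Equating mass per unit area of the two columns: ρ_c h = (ρ_m − ρ_c) r.
h = r (ρ_m − ρ_c) / ρ_c = 35.1 km × (3275 − 2899) / 2899 = 4.55 km.

4.55 km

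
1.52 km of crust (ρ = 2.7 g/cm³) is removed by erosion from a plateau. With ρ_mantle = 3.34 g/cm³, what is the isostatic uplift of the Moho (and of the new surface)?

1.23 km

Unloading: uplift u = e ρ_c/ρ_m = 1.52 km × 2.7/3.34 = 1.23 km.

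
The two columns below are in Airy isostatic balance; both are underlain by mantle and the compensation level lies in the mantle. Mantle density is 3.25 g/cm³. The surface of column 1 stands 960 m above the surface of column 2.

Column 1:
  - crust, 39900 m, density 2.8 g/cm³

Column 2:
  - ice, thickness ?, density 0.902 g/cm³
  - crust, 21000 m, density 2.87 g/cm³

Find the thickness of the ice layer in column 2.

Take the compensation level at the base of the deeper column (depth z_c below the surface of column 1) and equate Σ ρ_i t_i down to z_c; mantle fills any gap and the z_c terms cancel.
Column 1: 39900×2.8 + (z_c − 39900)×3.25
Column 2: 960×0 + x×0.902 + 21000×2.87 + (z_c − 960 − 21000 − x)×3.25
The z_c×3.25 term appears on both sides and cancels. Collect the known terms of each column as K = Σ(ρt)_known − 3.25 × (depth of known layers): K_1 = 111720 − 3.25×39900 = −17955; K_2 = 60270 − 3.25×(960 + 21000) = −11100.
Balance: K_1 = K_2 − x×(3.25 − 0.902), so x = (K_2 − K_1)/(3.25 − 0.902) = 6855/2.348 = 2920 m.

2920 m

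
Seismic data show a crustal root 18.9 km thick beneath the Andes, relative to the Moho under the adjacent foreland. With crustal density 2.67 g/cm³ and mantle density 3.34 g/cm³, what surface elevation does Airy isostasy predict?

Isostatic balance requires: ρ_c h = (ρ_m − ρ_c) r.
h = r (ρ_m − ρ_c) / ρ_c = 18.9 km × (3.34 − 2.67) / 2.67 = 4.74 km.

4.74 km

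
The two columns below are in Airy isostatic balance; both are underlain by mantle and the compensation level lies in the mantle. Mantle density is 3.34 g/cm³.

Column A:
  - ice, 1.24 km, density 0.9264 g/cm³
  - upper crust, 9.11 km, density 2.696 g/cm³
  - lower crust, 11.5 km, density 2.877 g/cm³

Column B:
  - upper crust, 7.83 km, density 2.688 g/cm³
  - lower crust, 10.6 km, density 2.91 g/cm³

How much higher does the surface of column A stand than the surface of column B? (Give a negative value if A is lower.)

For any compensation level in the mantle, the mantle terms cancel and isostasy reduces to e = (Σt_A − Σt_B) − (Σ(ρt)_A − Σ(ρt)_B) / ρ_m.
Σt_A = 21.85 km; Σt_B = 18.43 km; Σ(ρt)_A = 58.794796; Σ(ρt)_B = 51.89304 (in km·g/cm³).
e = (21.85 − 18.43) − (58.794796 − 51.89304) / 3.34 = 1.35 km.

1.35 km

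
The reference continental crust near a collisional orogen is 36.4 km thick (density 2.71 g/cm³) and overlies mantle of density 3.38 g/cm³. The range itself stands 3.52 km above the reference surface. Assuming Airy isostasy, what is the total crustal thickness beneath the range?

54.2 km

Root depth r = h ρ_c / (ρ_m − ρ_c) = 3.52 km × 2.71 / 0.67 = 14.24 km.
Total thickness = T + h + r = 36.4 km + 3.52 km + 14.24 km = 54.2 km.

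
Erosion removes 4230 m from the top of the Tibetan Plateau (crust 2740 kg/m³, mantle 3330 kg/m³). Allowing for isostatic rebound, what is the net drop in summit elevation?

Rebound u = e ρ_c/ρ_m = 4230 m × 2740/3330 = 3481 m.
Net surface drop = e − u = 4230 m − 3481 m = e (ρ_m − ρ_c)/ρ_m = 749 m.

749 m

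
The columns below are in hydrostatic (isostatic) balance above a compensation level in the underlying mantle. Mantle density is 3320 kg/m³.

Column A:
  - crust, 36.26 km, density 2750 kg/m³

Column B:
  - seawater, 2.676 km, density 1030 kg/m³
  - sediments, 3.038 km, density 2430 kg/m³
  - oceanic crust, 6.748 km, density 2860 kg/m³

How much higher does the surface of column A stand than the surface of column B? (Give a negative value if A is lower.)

For any compensation level in the mantle, the mantle terms cancel and isostasy reduces to e = (Σt_A − Σt_B) − (Σ(ρt)_A − Σ(ρt)_B) / ρ_m.
Σt_A = 36.26 km; Σt_B = 12.462 km; Σ(ρt)_A = 99715; Σ(ρt)_B = 29437.9 (in km·kg/m³).
e = (36.26 − 12.462) − (99715 − 29437.9) / 3320 = 2.63 km.

2.63 km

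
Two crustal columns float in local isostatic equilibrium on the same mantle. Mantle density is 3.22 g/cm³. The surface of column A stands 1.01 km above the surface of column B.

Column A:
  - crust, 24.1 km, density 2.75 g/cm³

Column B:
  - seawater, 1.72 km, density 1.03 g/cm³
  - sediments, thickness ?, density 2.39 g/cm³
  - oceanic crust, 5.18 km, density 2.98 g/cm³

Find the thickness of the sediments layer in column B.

Take the compensation level at the base of the deeper column (depth z_c below the surface of column A) and equate Σ ρ_i t_i down to z_c; mantle fills any gap and the z_c terms cancel.
Column A: 24.1×2.75 + (z_c − 24.1)×3.22
Column B: 1.01×0 + 1.72×1.03 + x×2.39 + 5.18×2.98 + (z_c − 1.01 − 6.9 − x)×3.22
The z_c×3.22 term appears on both sides and cancels. Collect the known terms of each column as K = Σ(ρt)_known − 3.22 × (depth of known layers): K_A = 66.275 − 3.22×24.1 = −11.327; K_B = 17.208 − 3.22×(1.01 + 6.9) = −8.2622.
Balance: K_A = K_B − x×(3.22 − 2.39), so x = (K_B − K_A)/(3.22 − 2.39) = 3.0648/0.83 = 3.69 km.

3.69 km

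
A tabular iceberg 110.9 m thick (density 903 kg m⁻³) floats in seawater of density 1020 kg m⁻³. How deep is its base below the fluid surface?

98.2 m

Draft d = t ρ_obj/ρ_fluid = 110.9 m × 903/1020 = 98.2 m.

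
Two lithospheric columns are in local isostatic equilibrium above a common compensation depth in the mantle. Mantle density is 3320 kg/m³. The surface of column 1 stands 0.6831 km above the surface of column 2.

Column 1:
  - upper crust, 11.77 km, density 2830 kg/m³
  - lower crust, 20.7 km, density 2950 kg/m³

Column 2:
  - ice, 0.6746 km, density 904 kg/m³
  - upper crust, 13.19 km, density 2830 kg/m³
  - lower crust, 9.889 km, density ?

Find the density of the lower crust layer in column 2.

3010 kg/m³

Take the compensation level at the base of the deeper column (depth z_c below the surface of column 1) and equate Σ ρ_i t_i down to z_c; mantle fills any gap and the z_c terms cancel.
Column 1: 11.77×2830 + 20.7×2950 + (z_c − 32.47)×3320
Column 2: 0.6831×0 + 0.6746×904 + 13.19×2830 + 9.889×ρ + (z_c − 0.6831 − 23.7536)×3320
The z_c×3320 term appears on both sides and cancels. Collect the known terms of each column as K = Σ(ρt)_known − 3320 × (depth of known layers): K_1 = 94374.1 − 3320×32.47 = −13426.3; K_2 = 37937.5384 − 3320×(0.6831 + 23.7536) = −43192.3056.
Balance: K_1 = K_2 + 9.889×ρ, so ρ = (K_1 − K_2)/9.889 = 29766/9.889 = 3010 kg/m³.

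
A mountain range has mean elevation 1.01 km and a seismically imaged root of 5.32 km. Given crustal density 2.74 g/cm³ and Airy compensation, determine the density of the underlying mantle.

Airy balance: ρ_c h = (ρ_m − ρ_c) r → ρ_m = ρ_c (1 + h/r).
ρ_m = 2.74 × (1 + 1.01 km/5.32 km) = 3.26 g/cm³.

3.26 g/cm³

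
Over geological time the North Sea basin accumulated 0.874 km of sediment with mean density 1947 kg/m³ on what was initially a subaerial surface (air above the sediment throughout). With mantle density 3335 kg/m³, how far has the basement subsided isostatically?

Subaerial load: s = t ρ_sed / ρ_m = 0.874 km × 1947/3335 = 0.51 km.

0.51 km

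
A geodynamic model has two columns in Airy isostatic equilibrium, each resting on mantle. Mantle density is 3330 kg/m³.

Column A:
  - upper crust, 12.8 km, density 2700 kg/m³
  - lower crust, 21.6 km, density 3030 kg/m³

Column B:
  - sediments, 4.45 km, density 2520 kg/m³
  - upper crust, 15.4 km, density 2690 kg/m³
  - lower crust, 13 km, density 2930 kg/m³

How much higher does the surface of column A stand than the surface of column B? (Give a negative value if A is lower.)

−1.24 km

For any compensation level in the mantle, the mantle terms cancel and isostasy reduces to e = (Σt_A − Σt_B) − (Σ(ρt)_A − Σ(ρt)_B) / ρ_m.
Σt_A = 34.4 km; Σt_B = 32.85 km; Σ(ρt)_A = 100008; Σ(ρt)_B = 90730 (in km·kg/m³).
e = (34.4 − 32.85) − (100008 − 90730) / 3330 = −1.24 km.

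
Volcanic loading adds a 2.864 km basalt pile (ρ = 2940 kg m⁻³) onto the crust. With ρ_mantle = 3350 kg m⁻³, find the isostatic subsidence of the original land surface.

2.51 km

Subaerial loading: s = t ρ_load / ρ_m.
s = 2.864 km × 2940/3350 = 2.51 km.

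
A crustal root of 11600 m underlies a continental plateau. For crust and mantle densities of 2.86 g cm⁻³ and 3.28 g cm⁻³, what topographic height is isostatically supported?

In Airy isostatic equilibrium: ρ_c h = (ρ_m − ρ_c) r.
h = r (ρ_m − ρ_c) / ρ_c = 11600 m × (3.28 − 2.86) / 2.86 = 1700 m.

1700 m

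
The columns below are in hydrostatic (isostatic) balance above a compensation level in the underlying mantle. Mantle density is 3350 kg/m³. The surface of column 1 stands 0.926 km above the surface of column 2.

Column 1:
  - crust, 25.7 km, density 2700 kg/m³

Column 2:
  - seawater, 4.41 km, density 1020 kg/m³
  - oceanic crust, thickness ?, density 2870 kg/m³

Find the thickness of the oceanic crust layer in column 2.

Take the compensation level at the base of the deeper column (depth z_c below the surface of column 1) and equate Σ ρ_i t_i down to z_c; mantle fills any gap and the z_c terms cancel.
Column 1: 25.7×2700 + (z_c − 25.7)×3350
Column 2: 0.926×0 + 4.41×1020 + x×2870 + (z_c − 0.926 − 4.41 − x)×3350
The z_c×3350 term appears on both sides and cancels. Collect the known terms of each column as K = Σ(ρt)_known − 3350 × (depth of known layers): K_1 = 69390 − 3350×25.7 = −16705; K_2 = 4498.2 − 3350×(0.926 + 4.41) = −13377.4.
Balance: K_1 = K_2 − x×(3350 − 2870), so x = (K_2 − K_1)/(3350 − 2870) = 3327.6/480 = 6.93 km.

6.93 km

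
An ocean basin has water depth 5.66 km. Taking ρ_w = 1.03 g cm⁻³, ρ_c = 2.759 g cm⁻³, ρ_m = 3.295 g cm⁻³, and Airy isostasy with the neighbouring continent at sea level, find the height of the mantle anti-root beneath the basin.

18.3 km

By Archimedes' principle applied to the lithosphere: replacing crust with seawater at the top is compensated by replacing crust with mantle at the base: d (ρ_c − ρ_w) = a (ρ_m − ρ_c).
a = d (ρ_c − ρ_w)/(ρ_m − ρ_c) = 5.66 km × 1.729/0.536 = 18.3 km.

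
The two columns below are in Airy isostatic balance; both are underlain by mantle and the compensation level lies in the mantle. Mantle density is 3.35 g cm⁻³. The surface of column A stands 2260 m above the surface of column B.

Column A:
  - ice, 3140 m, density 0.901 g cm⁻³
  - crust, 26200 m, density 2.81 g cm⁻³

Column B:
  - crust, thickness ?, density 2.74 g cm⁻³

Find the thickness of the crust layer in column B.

Take the compensation level at the base of the deeper column (depth z_c below the surface of column A) and equate Σ ρ_i t_i down to z_c; mantle fills any gap and the z_c terms cancel.
Column A: 3140×0.901 + 26200×2.81 + (z_c − 29340)×3.35
Column B: 2260×0 + x×2.74 + (z_c − 2260 − 0 − x)×3.35
The z_c×3.35 term appears on both sides and cancels. Collect the known terms of each column as K = Σ(ρt)_known − 3.35 × (depth of known layers): K_A = 76451.14 − 3.35×29340 = −21837.86; K_B = 0 − 3.35×(2260 + 0) = −7571.
Balance: K_A = K_B − x×(3.35 − 2.74), so x = (K_B − K_A)/(3.35 − 2.74) = 14266.9/0.61 = 23400 m.

23400 m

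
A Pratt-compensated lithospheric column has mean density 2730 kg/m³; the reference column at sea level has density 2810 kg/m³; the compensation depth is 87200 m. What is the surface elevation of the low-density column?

2560 m

ρ_ref D = ρ (D + h) → h = D (ρ_ref − ρ)/ρ.
h = 87200 m × (2810 − 2730)/2730 = 2560 m.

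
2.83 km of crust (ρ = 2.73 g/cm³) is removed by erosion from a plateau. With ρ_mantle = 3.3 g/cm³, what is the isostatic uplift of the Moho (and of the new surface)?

Unloading: uplift u = e ρ_c/ρ_m = 2.83 km × 2.73/3.3 = 2.34 km.

2.34 km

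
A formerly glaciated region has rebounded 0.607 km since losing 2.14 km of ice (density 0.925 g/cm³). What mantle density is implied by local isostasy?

ρ_m = ρ_ice t / u = 0.925 × 2.14 km/0.607 km = 3.26 g/cm³.

3.26 g/cm³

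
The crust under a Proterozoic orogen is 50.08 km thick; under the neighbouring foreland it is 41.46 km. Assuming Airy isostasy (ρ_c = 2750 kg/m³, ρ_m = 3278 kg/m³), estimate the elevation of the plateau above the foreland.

1.39 km

Excess crust Δ = 50.08 km − 41.46 km = 8.62 km, split between elevation h and root r with h + r = Δ.
Airy balance ρ_c h = (ρ_m − ρ_c) r gives r = h ρ_c/(ρ_m − ρ_c), so h (1 + ρ_c/(ρ_m − ρ_c)) = Δ, i.e. h = Δ (ρ_m − ρ_c)/ρ_m.
h = 8.62 km × 528/3278 = 1.39 km.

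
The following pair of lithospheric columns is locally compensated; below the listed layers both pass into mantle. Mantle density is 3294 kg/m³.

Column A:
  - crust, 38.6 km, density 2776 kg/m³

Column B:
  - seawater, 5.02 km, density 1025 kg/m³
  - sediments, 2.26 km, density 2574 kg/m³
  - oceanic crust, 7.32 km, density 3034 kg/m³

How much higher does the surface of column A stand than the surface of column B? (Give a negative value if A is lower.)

1.54 km

For any compensation level in the mantle, the mantle terms cancel and isostasy reduces to e = (Σt_A − Σt_B) − (Σ(ρt)_A − Σ(ρt)_B) / ρ_m.
Σt_A = 38.6 km; Σt_B = 14.6 km; Σ(ρt)_A = 107153.6; Σ(ρt)_B = 33171.62 (in km·kg/m³).
e = (38.6 − 14.6) − (107153.6 − 33171.62) / 3294 = 1.54 km.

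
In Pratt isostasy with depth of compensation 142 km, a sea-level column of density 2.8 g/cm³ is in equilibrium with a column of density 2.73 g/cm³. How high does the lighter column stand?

ρ_ref D = ρ (D + h) → h = D (ρ_ref − ρ)/ρ.
h = 142 km × (2.8 − 2.73)/2.73 = 3.64 km.

3.64 km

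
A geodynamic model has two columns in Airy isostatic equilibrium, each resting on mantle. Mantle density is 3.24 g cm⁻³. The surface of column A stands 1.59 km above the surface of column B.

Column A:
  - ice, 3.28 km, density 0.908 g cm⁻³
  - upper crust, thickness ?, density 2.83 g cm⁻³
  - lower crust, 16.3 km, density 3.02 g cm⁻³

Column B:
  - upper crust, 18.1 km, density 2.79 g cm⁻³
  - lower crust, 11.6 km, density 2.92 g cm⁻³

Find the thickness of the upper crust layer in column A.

Take the compensation level at the base of the deeper column (depth z_c below the surface of column A) and equate Σ ρ_i t_i down to z_c; mantle fills any gap and the z_c terms cancel.
Column A: 3.28×0.908 + x×2.83 + 16.3×3.02 + (z_c − 19.58 − x)×3.24
Column B: 1.59×0 + 18.1×2.79 + 11.6×2.92 + (z_c − 1.59 − 29.7)×3.24
The z_c×3.24 term appears on both sides and cancels. Collect the known terms of each column as K = Σ(ρt)_known − 3.24 × (depth of known layers): K_A = 52.20424 − 3.24×19.58 = −11.23496; K_B = 84.371 − 3.24×(1.59 + 29.7) = −17.0086.
Balance: K_A − x×(3.24 − 2.83) = K_B, so x = (K_A − K_B)/(3.24 − 2.83) = 5.77364/0.41 = 14.1 km.

14.1 km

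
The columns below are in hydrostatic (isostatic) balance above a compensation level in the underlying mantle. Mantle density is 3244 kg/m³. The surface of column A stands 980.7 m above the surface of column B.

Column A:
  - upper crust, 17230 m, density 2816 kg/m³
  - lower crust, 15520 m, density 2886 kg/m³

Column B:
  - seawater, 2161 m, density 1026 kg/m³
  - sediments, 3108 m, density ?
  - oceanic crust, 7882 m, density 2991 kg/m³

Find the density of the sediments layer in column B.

2290 kg/m³

Take the compensation level at the base of the deeper column (depth z_c below the surface of column A) and equate Σ ρ_i t_i down to z_c; mantle fills any gap and the z_c terms cancel.
Column A: 17230×2816 + 15520×2886 + (z_c − 32750)×3244
Column B: 980.7×0 + 2161×1026 + 3108×ρ + 7882×2991 + (z_c − 980.7 − 13151)×3244
The z_c×3244 term appears on both sides and cancels. Collect the known terms of each column as K = Σ(ρt)_known − 3244 × (depth of known layers): K_A = 93310400 − 3244×32750 = −12930600; K_B = 25792248 − 3244×(980.7 + 13151) = −20050986.8.
Balance: K_A = K_B + 3108×ρ, so ρ = (K_A − K_B)/3108 = 7120390/3108 = 2290 kg/m³.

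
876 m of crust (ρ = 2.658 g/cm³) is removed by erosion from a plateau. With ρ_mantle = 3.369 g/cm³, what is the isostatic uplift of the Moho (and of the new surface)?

Unloading: uplift u = e ρ_c/ρ_m = 876 m × 2.658/3.369 = 691 m.

691 m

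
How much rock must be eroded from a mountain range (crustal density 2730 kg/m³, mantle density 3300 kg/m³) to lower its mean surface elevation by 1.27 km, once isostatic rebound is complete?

7.35 km

Net drop Δ = e − u = e − e ρ_c/ρ_m = e (ρ_m − ρ_c)/ρ_m.
e = Δ ρ_m/(ρ_m − ρ_c) = 1.27 km × 3300/570 = 7.35 km.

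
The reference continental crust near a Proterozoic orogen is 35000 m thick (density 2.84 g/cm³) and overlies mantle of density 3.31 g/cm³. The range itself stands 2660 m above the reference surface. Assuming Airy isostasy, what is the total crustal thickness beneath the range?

Root depth r = h ρ_c / (ρ_m − ρ_c) = 2660 m × 2.84 / 0.47 = 16070 m.
Total thickness = T + h + r = 35000 m + 2660 m + 16070 m = 53700 m.

53700 m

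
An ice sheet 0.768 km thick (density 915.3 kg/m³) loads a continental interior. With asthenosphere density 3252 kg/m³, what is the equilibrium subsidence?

0.216 km

Balancing pressure at the compensation depth: the ice load ρ_ice t is balanced by mantle displaced below, ρ_m s.
s = t ρ_ice / ρ_m = 0.768 km × 915.3/3252 = 0.216 km.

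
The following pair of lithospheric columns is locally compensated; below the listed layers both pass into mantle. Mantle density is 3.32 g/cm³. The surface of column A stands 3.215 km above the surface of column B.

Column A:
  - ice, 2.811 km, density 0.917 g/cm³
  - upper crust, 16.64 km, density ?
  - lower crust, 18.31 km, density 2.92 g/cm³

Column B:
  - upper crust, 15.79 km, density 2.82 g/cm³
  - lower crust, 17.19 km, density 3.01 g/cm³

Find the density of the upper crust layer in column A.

Take the compensation level at the base of the deeper column (depth z_c below the surface of column A) and equate Σ ρ_i t_i down to z_c; mantle fills any gap and the z_c terms cancel.
Column A: 2.811×0.917 + 16.64×ρ + 18.31×2.92 + (z_c − 37.761)×3.32
Column B: 3.215×0 + 15.79×2.82 + 17.19×3.01 + (z_c − 3.215 − 32.98)×3.32
The z_c×3.32 term appears on both sides and cancels. Collect the known terms of each column as K = Σ(ρt)_known − 3.32 × (depth of known layers): K_A = 56.042887 − 3.32×37.761 = −69.323633; K_B = 96.2697 − 3.32×(3.215 + 32.98) = −23.8977.
Balance: K_A + 16.64×ρ = K_B, so ρ = (K_B − K_A)/16.64 = 45.4259/16.64 = 2.73 g/cm³.

2.73 g/cm³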